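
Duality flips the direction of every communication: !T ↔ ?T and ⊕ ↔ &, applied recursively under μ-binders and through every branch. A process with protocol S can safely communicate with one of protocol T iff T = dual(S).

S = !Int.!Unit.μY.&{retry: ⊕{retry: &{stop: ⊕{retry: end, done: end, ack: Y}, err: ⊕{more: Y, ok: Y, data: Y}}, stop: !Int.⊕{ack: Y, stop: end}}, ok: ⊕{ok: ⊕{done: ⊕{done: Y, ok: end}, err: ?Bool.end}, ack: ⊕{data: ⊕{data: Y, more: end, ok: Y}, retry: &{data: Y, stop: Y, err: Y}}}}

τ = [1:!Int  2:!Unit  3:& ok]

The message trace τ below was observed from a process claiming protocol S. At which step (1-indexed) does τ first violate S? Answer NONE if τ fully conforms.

@1 !Int  ok  cont: !Unit.μY.…
@2 !Unit  ok  cont: μY.…
@3 & ok  ok  cont: ⊕{ok: ⊕{done: ⊕{done: μY.…, ok: end}, err: ?Bool.end}, ack: ⊕{data: ⊕{data: μY.…, more: end, ok: μY.…}, retry: &{data: μY.…, stop: μY.…, err: μY.…}}}
trace exhausted — no violation

NONE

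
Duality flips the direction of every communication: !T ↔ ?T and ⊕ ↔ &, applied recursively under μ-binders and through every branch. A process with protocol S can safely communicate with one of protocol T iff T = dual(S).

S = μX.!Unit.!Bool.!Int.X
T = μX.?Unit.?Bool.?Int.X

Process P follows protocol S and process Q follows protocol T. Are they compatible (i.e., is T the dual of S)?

μX | μX  ✓ (binder kept)
  !Unit | ?Unit  ✓
    !Bool | ?Bool  ✓
      !Int | ?Int  ✓
        X | X  ✓

YES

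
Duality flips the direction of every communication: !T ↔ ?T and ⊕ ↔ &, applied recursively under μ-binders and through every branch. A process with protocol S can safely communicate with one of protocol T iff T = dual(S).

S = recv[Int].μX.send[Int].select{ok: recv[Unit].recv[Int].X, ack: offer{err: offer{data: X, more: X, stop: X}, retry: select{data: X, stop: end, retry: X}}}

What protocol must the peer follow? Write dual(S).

send[Int].μX.recv[Int].offer{ok: send[Unit].send[Int].X, ack: select{err: select{data: X, more: X, stop: X}, retry: offer{data: X, stop: end, retry: X}}}

recv[Int] = send[Int]
  μX = μX  (μ self-dual)
    send[Int] = recv[Int]
      select{ok,ack} = offer{ok,ack}  (⊕→&)
        case ok:
          recv[Unit] = send[Unit]
            recv[Int] = send[Int]
              X self-dual
        case ack:
          offer{err,retry} = select{err,retry}  (offer→select)
            case err:
              offer{data,more,stop} = select{data,more,stop}  (offer→select)
                case data:
                  X self-dual
                case more:
                  X self-dual
                case stop:
                  X self-dual
            case retry:
              select{data,stop,retry} = offer{data,stop,retry}  (⊕→&)
                case data:
                  X self-dual
                case stop:
                  end self-dual
                case retry:
                  X self-dual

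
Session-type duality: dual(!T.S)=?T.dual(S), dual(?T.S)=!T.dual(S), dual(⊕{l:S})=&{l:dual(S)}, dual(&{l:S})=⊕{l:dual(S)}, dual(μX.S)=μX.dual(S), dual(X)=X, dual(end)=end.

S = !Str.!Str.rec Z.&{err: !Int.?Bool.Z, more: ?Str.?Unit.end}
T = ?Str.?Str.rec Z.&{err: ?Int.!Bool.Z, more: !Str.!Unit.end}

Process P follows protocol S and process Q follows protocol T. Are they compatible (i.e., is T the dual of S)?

!Str vs ?Str  ✓
  !Str vs ?Str  ✓
    rec Z vs rec Z  ✓ (μ self-dual)
      &{err,more} vs &{err,more}  ✗ choice polarity not flipped — not dual

NO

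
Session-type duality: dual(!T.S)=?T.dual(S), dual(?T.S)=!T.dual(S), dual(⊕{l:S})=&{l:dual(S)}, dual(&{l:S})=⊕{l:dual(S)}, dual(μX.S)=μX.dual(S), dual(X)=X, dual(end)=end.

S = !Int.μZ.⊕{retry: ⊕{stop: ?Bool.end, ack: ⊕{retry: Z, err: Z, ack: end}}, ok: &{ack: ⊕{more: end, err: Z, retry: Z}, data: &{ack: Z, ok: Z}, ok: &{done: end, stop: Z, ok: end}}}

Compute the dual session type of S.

!Int = ?Int
  μZ = μZ  (μ self-dual)
    ⊕{retry,ok} = &{retry,ok}  (internal→external)
      case retry:
        ⊕{stop,ack} = &{stop,ack}  (internal→external)
          case stop:
            ?Bool = !Bool
              dual(end) = end
          case ack:
            ⊕{retry,err,ack} = &{retry,err,ack}  (internal→external)
              case retry:
                dual(Z) = Z
              case err:
                dual(Z) = Z
              case ack:
                dual(end) = end
      case ok:
        &{ack,data,ok} = ⊕{ack,data,ok}  (external→internal)
          case ack:
            ⊕{more,err,retry} = &{more,err,retry}  (internal→external)
              case more:
                dual(end) = end
              case err:
                dual(Z) = Z
              case retry:
                dual(Z) = Z
          case data:
            &{ack,ok} = ⊕{ack,ok}  (external→internal)
              case ack:
                dual(Z) = Z
              case ok:
                dual(Z) = Z
          case ok:
            &{done,stop,ok} = ⊕{done,stop,ok}  (external→internal)
              case done:
                dual(end) = end
              case stop:
                dual(Z) = Z
              case ok:
                dual(end) = end

?Int.μZ.&{retry: &{stop: !Bool.end, ack: &{retry: Z, err: Z, ack: end}}, ok: ⊕{ack: &{more: end, err: Z, retry: Z}, data: ⊕{ack: Z, ok: Z}, ok: ⊕{done: end, stop: Z, ok: end}}}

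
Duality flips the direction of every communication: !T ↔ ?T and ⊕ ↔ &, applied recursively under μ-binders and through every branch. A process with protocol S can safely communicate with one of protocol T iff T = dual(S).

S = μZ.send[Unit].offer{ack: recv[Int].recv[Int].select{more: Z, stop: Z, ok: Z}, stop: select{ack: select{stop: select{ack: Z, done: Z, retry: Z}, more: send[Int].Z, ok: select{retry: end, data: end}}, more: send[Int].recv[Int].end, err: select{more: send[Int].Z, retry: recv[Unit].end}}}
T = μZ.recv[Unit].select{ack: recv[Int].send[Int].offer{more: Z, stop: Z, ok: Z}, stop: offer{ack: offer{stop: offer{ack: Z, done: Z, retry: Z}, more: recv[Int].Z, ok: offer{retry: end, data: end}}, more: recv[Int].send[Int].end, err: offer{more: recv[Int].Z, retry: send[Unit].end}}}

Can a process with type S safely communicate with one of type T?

μZ vs μZ  match (rec unchanged)
  send[Unit] vs recv[Unit]  match
    offer{ack,stop} vs select{ack,stop}  match same labels
      case ack:
        recv[Int] vs recv[Int]  ✗ same direction on both sides — not dual

NO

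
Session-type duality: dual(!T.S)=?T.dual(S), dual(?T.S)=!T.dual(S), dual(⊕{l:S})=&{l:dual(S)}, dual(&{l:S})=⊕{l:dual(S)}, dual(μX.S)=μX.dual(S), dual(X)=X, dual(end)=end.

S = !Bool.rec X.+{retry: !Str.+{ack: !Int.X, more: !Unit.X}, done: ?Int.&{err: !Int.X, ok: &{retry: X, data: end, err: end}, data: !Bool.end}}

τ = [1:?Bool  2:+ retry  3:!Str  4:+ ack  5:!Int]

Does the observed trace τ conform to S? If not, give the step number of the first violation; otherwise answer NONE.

[1] got ?Bool, protocol expects !Bool  ✗

1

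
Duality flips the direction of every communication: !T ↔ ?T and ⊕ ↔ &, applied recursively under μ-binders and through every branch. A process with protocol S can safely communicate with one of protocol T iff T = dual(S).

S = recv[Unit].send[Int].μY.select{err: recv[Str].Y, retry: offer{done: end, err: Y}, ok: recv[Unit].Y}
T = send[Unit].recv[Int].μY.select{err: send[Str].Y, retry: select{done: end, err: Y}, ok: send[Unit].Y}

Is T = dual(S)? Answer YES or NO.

recv[Unit] ‖ send[Unit]  ok
  send[Int] ‖ recv[Int]  ok
    μY ‖ μY  ok (μ self-dual)
      select{err,retry,ok} ‖ select{err,retry,ok}  ✗ choice polarity not flipped — not dual

NO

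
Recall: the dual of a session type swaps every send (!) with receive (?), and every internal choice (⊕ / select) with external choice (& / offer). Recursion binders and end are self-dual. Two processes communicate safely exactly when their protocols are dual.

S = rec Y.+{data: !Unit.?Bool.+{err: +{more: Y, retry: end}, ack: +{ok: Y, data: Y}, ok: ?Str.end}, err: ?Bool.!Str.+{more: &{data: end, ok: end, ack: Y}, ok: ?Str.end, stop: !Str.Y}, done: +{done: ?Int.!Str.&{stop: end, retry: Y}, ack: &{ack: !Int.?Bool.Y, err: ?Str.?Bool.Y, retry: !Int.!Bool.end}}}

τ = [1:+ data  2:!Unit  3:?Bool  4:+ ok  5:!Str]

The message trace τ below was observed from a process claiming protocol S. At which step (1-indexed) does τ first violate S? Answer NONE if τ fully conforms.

step 1: + data  ✓  residual = !Unit.?Bool.+{err: +{more: rec Y.…, retry: end}, ack: +{ok: rec Y.…, data: rec Y.…}, ok: ?Str.end}
step 2: !Unit  ✓  residual = ?Bool.+{err: +{more: rec Y.…, retry: end}, ack: +{ok: rec Y.…, data: rec Y.…}, ok: ?Str.end}
step 3: ?Bool  ✓  residual = +{err: +{more: rec Y.…, retry: end}, ack: +{ok: rec Y.…, data: rec Y.…}, ok: ?Str.end}
step 4: + ok  ✓  residual = ?Str.end
step 5: got !Str, protocol expects ?Str  ✗

5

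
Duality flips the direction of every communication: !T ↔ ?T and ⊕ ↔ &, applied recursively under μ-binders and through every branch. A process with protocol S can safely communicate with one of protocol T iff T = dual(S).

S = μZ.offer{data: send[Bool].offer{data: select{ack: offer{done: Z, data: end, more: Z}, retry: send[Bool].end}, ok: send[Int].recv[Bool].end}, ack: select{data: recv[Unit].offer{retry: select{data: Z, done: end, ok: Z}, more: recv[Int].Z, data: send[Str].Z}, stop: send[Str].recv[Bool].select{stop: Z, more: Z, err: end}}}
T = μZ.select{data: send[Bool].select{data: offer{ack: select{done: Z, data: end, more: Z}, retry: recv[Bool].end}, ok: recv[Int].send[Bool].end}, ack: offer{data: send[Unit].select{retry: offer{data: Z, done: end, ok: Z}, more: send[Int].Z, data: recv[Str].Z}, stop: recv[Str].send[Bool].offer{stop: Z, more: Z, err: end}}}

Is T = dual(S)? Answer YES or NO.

μZ vs μZ  ✓ (binder kept)
  offer{data,ack} vs select{data,ack}  ✓ same labels
    [data]
      send[Bool] vs send[Bool]  ✗ same direction on both sides — not dual

NO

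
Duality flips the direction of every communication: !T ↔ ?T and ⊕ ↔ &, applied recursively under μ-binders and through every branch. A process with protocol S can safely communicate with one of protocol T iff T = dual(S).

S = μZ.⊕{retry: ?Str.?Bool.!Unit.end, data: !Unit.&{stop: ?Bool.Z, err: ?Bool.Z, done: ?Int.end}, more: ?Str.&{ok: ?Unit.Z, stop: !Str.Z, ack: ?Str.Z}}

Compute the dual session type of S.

μZ.&{retry: !Str.!Bool.?Unit.end, data: ?Unit.⊕{stop: !Bool.Z, err: !Bool.Z, done: !Int.end}, more: !Str.⊕{ok: !Unit.Z, stop: ?Str.Z, ack: !Str.Z}}

μZ ↦ μZ  (binder kept)
  ⊕{retry,data,more} ↦ &{retry,data,more}  (internal→external)
    • retry:
      ?Str ↦ !Str
        ?Bool ↦ !Bool
          !Unit ↦ ?Unit
            end self-dual
    • data:
      !Unit ↦ ?Unit
        &{stop,err,done} ↦ ⊕{stop,err,done}  (external→internal)
          • stop:
            ?Bool ↦ !Bool
              Z self-dual
          • err:
            ?Bool ↦ !Bool
              Z self-dual
          • done:
            ?Int ↦ !Int
              end self-dual
    • more:
      ?Str ↦ !Str
        &{ok,stop,ack} ↦ ⊕{ok,stop,ack}  (external→internal)
          • ok:
            ?Unit ↦ !Unit
              Z self-dual
          • stop:
            !Str ↦ ?Str
              Z self-dual
          • ack:
            ?Str ↦ !Str
              Z self-dual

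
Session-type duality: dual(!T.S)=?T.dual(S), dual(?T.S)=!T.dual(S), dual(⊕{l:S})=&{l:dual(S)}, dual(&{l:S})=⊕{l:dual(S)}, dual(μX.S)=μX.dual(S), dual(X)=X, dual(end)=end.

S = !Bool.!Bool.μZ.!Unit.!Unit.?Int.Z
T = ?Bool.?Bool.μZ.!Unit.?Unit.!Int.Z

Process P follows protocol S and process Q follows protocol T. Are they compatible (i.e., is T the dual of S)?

!Bool vs ?Bool  ok
  !Bool vs ?Bool  ok
    μZ vs μZ  ok (μ self-dual)
      !Unit vs !Unit  ✗ same direction on both sides — not dual

NO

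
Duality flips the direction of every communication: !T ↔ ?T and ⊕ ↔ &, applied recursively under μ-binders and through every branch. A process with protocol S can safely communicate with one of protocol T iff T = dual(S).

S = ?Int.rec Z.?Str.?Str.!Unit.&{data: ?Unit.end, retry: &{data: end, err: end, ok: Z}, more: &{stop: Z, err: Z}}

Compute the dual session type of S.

!Int.rec Z.!Str.!Str.?Unit.+{data: !Unit.end, retry: +{data: end, err: end, ok: Z}, more: +{stop: Z, err: Z}}

?Int → !Int
  rec Z → rec Z  (rec unchanged)
    ?Str → !Str
      ?Str → !Str
        !Unit → ?Unit
          &{data,retry,more} → +{data,retry,more}  (external→internal)
            case data:
              ?Unit → !Unit
                end self-dual
            case retry:
              &{data,err,ok} → +{data,err,ok}  (external→internal)
                case data:
                  end self-dual
                case err:
                  end self-dual
                case ok:
                  Z self-dual
            case more:
              &{stop,err} → +{stop,err}  (external→internal)
                case stop:
                  Z self-dual
                case err:
                  Z self-dual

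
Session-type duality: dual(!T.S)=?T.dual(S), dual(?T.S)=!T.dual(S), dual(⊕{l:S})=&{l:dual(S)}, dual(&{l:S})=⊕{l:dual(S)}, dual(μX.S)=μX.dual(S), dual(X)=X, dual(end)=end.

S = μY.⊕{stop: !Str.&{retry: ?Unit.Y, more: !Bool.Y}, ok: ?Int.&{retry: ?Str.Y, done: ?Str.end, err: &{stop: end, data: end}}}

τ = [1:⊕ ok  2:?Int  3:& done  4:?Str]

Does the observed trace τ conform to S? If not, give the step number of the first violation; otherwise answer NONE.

step 1: ⊕ ok  ok  now at ?Int.&{retry: ?Str.μY.…, done: ?Str.end, err: &{stop: end, data: end}}
step 2: ?Int  ok  now at &{retry: ?Str.μY.…, done: ?Str.end, err: &{stop: end, data: end}}
step 3: & done  ok  now at ?Str.end
step 4: ?Str  ok  now at end
τ conforms to S (length 4)

NONE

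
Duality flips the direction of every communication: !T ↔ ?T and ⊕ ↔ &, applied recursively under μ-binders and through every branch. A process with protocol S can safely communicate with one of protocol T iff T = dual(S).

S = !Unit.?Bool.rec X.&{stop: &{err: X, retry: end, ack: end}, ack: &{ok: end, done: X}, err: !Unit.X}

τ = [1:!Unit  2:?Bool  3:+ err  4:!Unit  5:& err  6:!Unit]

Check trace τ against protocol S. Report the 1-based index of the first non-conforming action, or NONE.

@1 !Unit  match  now at ?Bool.rec X.…
@2 ?Bool  match  now at rec X.…
@3 got + err, protocol expects & stop or & ack or & err  ✗

3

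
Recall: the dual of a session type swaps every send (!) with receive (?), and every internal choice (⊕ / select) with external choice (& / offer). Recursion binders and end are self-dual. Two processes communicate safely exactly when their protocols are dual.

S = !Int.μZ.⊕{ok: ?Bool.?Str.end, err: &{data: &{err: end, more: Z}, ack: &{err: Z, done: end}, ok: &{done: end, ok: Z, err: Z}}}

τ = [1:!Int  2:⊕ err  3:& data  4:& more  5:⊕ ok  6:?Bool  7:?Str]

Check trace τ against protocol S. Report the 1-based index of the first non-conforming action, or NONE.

[1] !Int  ✓  residual = μZ.…
[2] ⊕ err  ✓  residual = &{data: &{err: end, more: μZ.…}, ack: &{err: μZ.…, done: end}, ok: &{done: end, ok: μZ.…, err: μZ.…}}
[3] & data  ✓  residual = &{err: end, more: μZ.…}
[4] & more  ✓  residual = μZ.…
[5] ⊕ ok  ✓  residual = ?Bool.?Str.end
[6] ?Bool  ✓  residual = ?Str.end
[7] ?Str  ✓  residual = end
all 7 steps conform

NONE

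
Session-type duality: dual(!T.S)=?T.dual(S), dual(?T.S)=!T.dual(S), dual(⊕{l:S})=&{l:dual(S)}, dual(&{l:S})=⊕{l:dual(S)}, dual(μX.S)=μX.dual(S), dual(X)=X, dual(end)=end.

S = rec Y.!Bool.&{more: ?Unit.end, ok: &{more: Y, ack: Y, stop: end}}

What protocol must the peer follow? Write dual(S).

rec Y.?Bool.+{more: !Unit.end, ok: +{more: Y, ack: Y, stop: end}}

rec Y → rec Y  (rec unchanged)
  !Bool → ?Bool
    &{more,ok} → +{more,ok}  (external→internal)
      case more:
        ?Unit → !Unit
          end self-dual
      case ok:
        &{more,ack,stop} → +{more,ack,stop}  (external→internal)
          case more:
            Y self-dual
          case ack:
            Y self-dual
          case stop:
            end self-dual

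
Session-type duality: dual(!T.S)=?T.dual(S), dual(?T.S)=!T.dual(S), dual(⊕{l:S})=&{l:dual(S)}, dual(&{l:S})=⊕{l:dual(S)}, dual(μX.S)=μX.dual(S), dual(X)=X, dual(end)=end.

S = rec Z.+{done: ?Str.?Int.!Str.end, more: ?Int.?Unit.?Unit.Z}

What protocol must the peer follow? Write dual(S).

rec Z.&{done: !Str.!Int.?Str.end, more: !Int.!Unit.!Unit.Z}

rec Z → rec Z  (binder kept)
  +{done,more} → &{done,more}  (internal→external)
    • done:
      ?Str → !Str
        ?Int → !Int
          !Str → ?Str
            end ↦ end
    • more:
      ?Int → !Int
        ?Unit → !Unit
          ?Unit → !Unit
            Z ↦ Z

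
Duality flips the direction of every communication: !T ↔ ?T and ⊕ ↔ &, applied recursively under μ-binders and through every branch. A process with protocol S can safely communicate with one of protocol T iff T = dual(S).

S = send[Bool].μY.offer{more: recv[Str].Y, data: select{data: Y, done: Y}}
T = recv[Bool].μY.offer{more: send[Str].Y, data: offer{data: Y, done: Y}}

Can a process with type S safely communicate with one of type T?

send[Bool] | recv[Bool]  ✓
  μY | μY  ✓ (binder kept)
    offer{more,data} | offer{more,data}  ✗ choice polarity not flipped — not dual

NO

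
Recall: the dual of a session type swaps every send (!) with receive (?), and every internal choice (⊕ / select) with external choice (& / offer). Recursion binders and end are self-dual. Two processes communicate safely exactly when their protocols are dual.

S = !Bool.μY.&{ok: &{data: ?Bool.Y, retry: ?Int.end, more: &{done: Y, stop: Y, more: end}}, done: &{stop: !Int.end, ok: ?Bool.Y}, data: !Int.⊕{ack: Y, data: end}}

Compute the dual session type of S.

!Bool = ?Bool
  μY = μY  (μ self-dual)
    &{ok,done,data} = ⊕{ok,done,data}  (offer→select)
      [ok]
        &{data,retry,more} = ⊕{data,retry,more}  (offer→select)
          [data]
            ?Bool = !Bool
              Y ↦ Y
          [retry]
            ?Int = !Int
              end ↦ end
          [more]
            &{done,stop,more} = ⊕{done,stop,more}  (offer→select)
              [done]
                Y ↦ Y
              [stop]
                Y ↦ Y
              [more]
                end ↦ end
      [done]
        &{stop,ok} = ⊕{stop,ok}  (offer→select)
          [stop]
            !Int = ?Int
              end ↦ end
          [ok]
            ?Bool = !Bool
              Y ↦ Y
      [data]
        !Int = ?Int
          ⊕{ack,data} = &{ack,data}  (⊕→&)
            [ack]
              Y ↦ Y
            [data]
              end ↦ end

?Bool.μY.⊕{ok: ⊕{data: !Bool.Y, retry: !Int.end, more: ⊕{done: Y, stop: Y, more: end}}, done: ⊕{stop: ?Int.end, ok: !Bool.Y}, data: ?Int.&{ack: Y, data: end}}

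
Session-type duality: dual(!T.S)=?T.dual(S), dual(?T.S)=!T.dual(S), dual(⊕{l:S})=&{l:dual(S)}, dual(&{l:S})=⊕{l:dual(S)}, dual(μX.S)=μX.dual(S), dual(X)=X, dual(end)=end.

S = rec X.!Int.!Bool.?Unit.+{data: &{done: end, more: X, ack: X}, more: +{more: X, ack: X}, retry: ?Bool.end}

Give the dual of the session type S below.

rec X ↦ rec X  (binder kept)
  !Int ↦ ?Int
    !Bool ↦ ?Bool
      ?Unit ↦ !Unit
        +{data,more,retry} ↦ &{data,more,retry}  (internal→external)
          case data:
            &{done,more,ack} ↦ +{done,more,ack}  (&→⊕)
              case done:
                end ↦ end
              case more:
                X ↦ X
              case ack:
                X ↦ X
          case more:
            +{more,ack} ↦ &{more,ack}  (internal→external)
              case more:
                X ↦ X
              case ack:
                X ↦ X
          case retry:
            ?Bool ↦ !Bool
              end ↦ end

rec X.?Int.?Bool.!Unit.&{data: +{done: end, more: X, ack: X}, more: &{more: X, ack: X}, retry: !Bool.end}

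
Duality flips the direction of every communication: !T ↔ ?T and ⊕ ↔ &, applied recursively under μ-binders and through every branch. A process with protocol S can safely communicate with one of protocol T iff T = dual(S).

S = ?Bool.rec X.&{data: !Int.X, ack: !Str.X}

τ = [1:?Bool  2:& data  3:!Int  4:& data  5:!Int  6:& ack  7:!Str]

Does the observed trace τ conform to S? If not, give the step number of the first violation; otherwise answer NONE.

[1] ?Bool  ✓  state: rec X.…
[2] & data  ✓  state: !Int.rec X.…
[3] !Int  ✓  state: rec X.…
[4] & data  ✓  state: !Int.rec X.…
[5] !Int  ✓  state: rec X.…
[6] & ack  ✓  state: !Str.rec X.…
[7] !Str  ✓  state: rec X.…
all 7 steps conform

NONE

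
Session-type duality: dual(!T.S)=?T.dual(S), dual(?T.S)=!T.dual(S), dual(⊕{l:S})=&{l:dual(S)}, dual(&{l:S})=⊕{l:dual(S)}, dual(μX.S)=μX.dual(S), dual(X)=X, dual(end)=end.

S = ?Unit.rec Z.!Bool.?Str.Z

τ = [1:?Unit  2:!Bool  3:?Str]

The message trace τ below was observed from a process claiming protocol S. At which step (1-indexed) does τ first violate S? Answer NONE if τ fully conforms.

NONE

@1 ?Unit  match  state: rec Z.…
@2 !Bool  match  state: ?Str.rec Z.…
@3 ?Str  match  state: rec Z.…
trace exhausted — no violation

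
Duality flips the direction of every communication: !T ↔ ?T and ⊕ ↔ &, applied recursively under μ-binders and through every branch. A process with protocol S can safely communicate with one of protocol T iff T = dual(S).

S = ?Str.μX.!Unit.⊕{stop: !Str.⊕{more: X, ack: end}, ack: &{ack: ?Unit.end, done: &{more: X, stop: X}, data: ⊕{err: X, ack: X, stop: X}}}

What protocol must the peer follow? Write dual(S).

!Str.μX.?Unit.&{stop: ?Str.&{more: X, ack: end}, ack: ⊕{ack: !Unit.end, done: ⊕{more: X, stop: X}, data: &{err: X, ack: X, stop: X}}}

?Str → !Str
  μX → μX  (rec unchanged)
    !Unit → ?Unit
      ⊕{stop,ack} → &{stop,ack}  (internal→external)
        • stop:
          !Str → ?Str
            ⊕{more,ack} → &{more,ack}  (internal→external)
              • more:
                X self-dual
              • ack:
                end self-dual
        • ack:
          &{ack,done,data} → ⊕{ack,done,data}  (offer→select)
            • ack:
              ?Unit → !Unit
                end self-dual
            • done:
              &{more,stop} → ⊕{more,stop}  (offer→select)
                • more:
                  X self-dual
                • stop:
                  X self-dual
            • data:
              ⊕{err,ack,stop} → &{err,ack,stop}  (internal→external)
                • err:
                  X self-dual
                • ack:
                  X self-dual
                • stop:
                  X self-dual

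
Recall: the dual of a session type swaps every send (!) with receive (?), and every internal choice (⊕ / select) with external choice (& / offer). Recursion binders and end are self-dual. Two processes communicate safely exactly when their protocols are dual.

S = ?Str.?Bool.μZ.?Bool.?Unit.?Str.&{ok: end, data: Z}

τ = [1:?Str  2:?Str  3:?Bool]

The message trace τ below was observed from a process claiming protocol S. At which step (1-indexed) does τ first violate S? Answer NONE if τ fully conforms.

2

[1] ?Str  ok  now at ?Bool.μZ.…
[2] got ?Str, protocol expects ?Bool  ✗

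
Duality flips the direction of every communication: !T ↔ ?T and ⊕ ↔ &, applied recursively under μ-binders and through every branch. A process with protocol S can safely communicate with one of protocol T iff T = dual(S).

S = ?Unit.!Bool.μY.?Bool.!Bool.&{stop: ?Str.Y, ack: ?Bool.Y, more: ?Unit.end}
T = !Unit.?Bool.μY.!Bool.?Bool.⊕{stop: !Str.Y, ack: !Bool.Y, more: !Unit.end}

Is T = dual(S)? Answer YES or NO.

?Unit | !Unit  ok
  !Bool | ?Bool  ok
    μY | μY  ok (binder kept)
      ?Bool | !Bool  ok
        !Bool | ?Bool  ok
          &{stop,ack,more} | ⊕{stop,ack,more}  ok same labels
            [stop]
              ?Str | !Str  ok
                Y | Y  ok
            [ack]
              ?Bool | !Bool  ok
                Y | Y  ok
            [more]
              ?Unit | !Unit  ok
                end | end  ok

YES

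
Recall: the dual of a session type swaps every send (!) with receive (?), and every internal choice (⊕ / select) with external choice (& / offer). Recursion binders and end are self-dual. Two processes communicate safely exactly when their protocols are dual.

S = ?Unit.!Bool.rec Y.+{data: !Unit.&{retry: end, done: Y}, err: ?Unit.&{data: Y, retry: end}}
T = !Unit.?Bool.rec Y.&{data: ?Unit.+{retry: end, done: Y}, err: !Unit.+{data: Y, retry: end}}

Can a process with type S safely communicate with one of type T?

?Unit ‖ !Unit  match
  !Bool ‖ ?Bool  match
    rec Y ‖ rec Y  match (μ self-dual)
      +{data,err} ‖ &{data,err}  match labels match
        [data]
          !Unit ‖ ?Unit  match
            &{retry,done} ‖ +{retry,done}  match labels match
              [retry]
                end ‖ end  match
              [done]
                Y ‖ Y  match
        [err]
          ?Unit ‖ !Unit  match
            &{data,retry} ‖ +{data,retry}  match labels match
              [data]
                Y ‖ Y  match
              [retry]
                end ‖ end  match

YES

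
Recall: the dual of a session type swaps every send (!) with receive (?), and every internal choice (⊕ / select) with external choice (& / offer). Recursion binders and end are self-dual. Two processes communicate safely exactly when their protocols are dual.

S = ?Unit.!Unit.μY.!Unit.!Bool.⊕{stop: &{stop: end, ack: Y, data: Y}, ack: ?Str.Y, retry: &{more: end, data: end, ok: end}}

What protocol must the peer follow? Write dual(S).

!Unit.?Unit.μY.?Unit.?Bool.&{stop: ⊕{stop: end, ack: Y, data: Y}, ack: !Str.Y, retry: ⊕{more: end, data: end, ok: end}}

?Unit → !Unit
  !Unit → ?Unit
    μY → μY  (rec unchanged)
      !Unit → ?Unit
        !Bool → ?Bool
          ⊕{stop,ack,retry} → &{stop,ack,retry}  (internal→external)
            • stop:
              &{stop,ack,data} → ⊕{stop,ack,data}  (&→⊕)
                • stop:
                  end ↦ end
                • ack:
                  Y ↦ Y
                • data:
                  Y ↦ Y
            • ack:
              ?Str → !Str
                Y ↦ Y
            • retry:
              &{more,data,ok} → ⊕{more,data,ok}  (&→⊕)
                • more:
                  end ↦ end
                • data:
                  end ↦ end
                • ok:
                  end ↦ end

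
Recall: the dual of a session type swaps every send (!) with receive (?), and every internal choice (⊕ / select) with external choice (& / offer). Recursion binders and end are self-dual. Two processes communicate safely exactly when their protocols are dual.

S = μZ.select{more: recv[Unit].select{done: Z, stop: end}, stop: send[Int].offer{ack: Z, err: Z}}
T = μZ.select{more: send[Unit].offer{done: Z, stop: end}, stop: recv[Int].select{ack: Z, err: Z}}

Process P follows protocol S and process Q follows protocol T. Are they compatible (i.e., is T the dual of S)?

μZ ‖ μZ  ok (μ self-dual)
  select{more,stop} ‖ select{more,stop}  ✗ choice polarity not flipped — not dual

NO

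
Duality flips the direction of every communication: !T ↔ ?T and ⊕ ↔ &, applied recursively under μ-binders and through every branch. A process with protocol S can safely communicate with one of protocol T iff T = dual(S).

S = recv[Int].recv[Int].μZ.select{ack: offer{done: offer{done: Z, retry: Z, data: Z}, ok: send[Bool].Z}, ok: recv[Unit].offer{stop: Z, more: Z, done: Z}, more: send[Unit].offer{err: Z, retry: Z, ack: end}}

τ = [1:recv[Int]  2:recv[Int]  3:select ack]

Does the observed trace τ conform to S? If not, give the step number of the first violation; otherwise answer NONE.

step 1: recv[Int]  ✓  residual = recv[Int].μZ.…
step 2: recv[Int]  ✓  residual = μZ.…
step 3: select ack  ✓  residual = offer{done: offer{done: μZ.…, retry: μZ.…, data: μZ.…}, ok: send[Bool].μZ.…}
all 3 steps conform

NONE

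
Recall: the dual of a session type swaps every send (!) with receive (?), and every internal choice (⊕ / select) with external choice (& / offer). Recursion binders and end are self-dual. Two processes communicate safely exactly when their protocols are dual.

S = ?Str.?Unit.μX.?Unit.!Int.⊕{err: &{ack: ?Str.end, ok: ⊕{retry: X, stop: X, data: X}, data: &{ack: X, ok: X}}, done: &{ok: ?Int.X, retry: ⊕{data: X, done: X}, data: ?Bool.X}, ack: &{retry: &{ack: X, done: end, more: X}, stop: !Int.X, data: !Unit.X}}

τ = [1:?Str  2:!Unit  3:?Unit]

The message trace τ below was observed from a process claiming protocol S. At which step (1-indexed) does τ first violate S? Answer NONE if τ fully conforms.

@1 ?Str  match  state: ?Unit.μX.…
@2 got !Unit, protocol expects ?Unit  ✗

2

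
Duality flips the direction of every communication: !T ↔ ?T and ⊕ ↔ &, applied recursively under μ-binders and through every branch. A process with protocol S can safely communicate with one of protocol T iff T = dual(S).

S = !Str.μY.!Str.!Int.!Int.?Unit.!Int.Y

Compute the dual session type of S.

!Str ↦ ?Str
  μY ↦ μY  (rec unchanged)
    !Str ↦ ?Str
      !Int ↦ ?Int
        !Int ↦ ?Int
          ?Unit ↦ !Unit
            !Int ↦ ?Int
              Y ↦ Y

?Str.μY.?Str.?Int.?Int.!Unit.?Int.Y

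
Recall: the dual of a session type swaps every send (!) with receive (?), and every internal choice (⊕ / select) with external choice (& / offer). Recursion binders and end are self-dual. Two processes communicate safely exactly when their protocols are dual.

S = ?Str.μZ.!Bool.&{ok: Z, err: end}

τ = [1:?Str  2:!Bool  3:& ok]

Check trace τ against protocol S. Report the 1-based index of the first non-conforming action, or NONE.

NONE

[1] ?Str  ✓  state: μZ.…
[2] !Bool  ✓  state: &{ok: μZ.…, err: end}
[3] & ok  ✓  state: μZ.…
τ conforms to S (length 3)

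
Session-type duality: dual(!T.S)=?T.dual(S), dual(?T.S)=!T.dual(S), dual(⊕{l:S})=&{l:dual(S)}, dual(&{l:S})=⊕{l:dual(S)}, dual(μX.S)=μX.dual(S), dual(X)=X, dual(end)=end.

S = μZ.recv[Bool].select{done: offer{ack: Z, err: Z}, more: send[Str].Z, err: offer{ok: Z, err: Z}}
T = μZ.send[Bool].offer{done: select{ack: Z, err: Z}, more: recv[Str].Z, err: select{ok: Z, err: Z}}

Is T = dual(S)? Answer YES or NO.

YES

μZ vs μZ  ok (rec unchanged)
  recv[Bool] vs send[Bool]  ok
    select{done,more,err} vs offer{done,more,err}  ok label sets agree
      • done:
        offer{ack,err} vs select{ack,err}  ok label sets agree
          • ack:
            Z vs Z  ok
          • err:
            Z vs Z  ok
      • more:
        send[Str] vs recv[Str]  ok
          Z vs Z  ok
      • err:
        offer{ok,err} vs select{ok,err}  ok label sets agree
          • ok:
            Z vs Z  ok
          • err:
            Z vs Z  ok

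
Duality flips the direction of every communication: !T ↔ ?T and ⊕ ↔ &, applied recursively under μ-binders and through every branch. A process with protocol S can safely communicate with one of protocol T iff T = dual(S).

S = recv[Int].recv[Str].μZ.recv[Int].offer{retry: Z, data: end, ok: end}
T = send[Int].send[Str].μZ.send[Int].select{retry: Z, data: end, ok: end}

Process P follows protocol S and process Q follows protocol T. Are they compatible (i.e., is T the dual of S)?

recv[Int] vs send[Int]  match
  recv[Str] vs send[Str]  match
    μZ vs μZ  match (μ self-dual)
      recv[Int] vs send[Int]  match
        offer{retry,data,ok} vs select{retry,data,ok}  match labels match
          • retry:
            Z vs Z  match
          • data:
            end vs end  match
          • ok:
            end vs end  match

YES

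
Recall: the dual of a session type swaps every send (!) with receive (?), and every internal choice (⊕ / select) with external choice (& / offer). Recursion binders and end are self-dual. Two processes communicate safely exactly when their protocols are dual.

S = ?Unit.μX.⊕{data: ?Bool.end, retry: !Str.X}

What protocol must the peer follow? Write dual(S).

!Unit.μX.&{data: !Bool.end, retry: ?Str.X}

?Unit = !Unit
  μX = μX  (μ self-dual)
    ⊕{data,retry} = &{data,retry}  (select→offer)
      case data:
        ?Bool = !Bool
          end self-dual
      case retry:
        !Str = ?Str
          X self-dual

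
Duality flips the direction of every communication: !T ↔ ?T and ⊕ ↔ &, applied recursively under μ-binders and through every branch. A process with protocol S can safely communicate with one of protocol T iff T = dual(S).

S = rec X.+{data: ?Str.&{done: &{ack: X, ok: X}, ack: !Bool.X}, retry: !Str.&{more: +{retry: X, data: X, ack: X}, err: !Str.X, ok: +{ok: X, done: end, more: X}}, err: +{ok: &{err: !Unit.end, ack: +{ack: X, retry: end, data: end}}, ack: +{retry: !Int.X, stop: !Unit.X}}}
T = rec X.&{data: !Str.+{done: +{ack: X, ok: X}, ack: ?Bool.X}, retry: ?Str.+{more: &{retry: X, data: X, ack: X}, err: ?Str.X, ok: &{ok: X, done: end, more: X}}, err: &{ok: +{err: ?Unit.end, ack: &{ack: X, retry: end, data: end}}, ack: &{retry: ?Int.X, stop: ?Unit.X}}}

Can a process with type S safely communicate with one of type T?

YES

rec X ‖ rec X  ok (rec unchanged)
  +{data,retry,err} ‖ &{data,retry,err}  ok same labels
    case data:
      ?Str ‖ !Str  ok
        &{done,ack} ‖ +{done,ack}  ok same labels
          case done:
            &{ack,ok} ‖ +{ack,ok}  ok same labels
              case ack:
                X ‖ X  ok
              case ok:
                X ‖ X  ok
          case ack:
            !Bool ‖ ?Bool  ok
              X ‖ X  ok
    case retry:
      !Str ‖ ?Str  ok
        &{more,err,ok} ‖ +{more,err,ok}  ok same labels
          case more:
            +{retry,data,ack} ‖ &{retry,data,ack}  ok same labels
              case retry:
                X ‖ X  ok
              case data:
                X ‖ X  ok
              case ack:
                X ‖ X  ok
          case err:
            !Str ‖ ?Str  ok
              X ‖ X  ok
          case ok:
            +{ok,done,more} ‖ &{ok,done,more}  ok same labels
              case ok:
                X ‖ X  ok
              case done:
                end ‖ end  ok
              case more:
                X ‖ X  ok
    case err:
      +{ok,ack} ‖ &{ok,ack}  ok same labels
        case ok:
          &{err,ack} ‖ +{err,ack}  ok same labels
            case err:
              !Unit ‖ ?Unit  ok
                end ‖ end  ok
            case ack:
              +{ack,retry,data} ‖ &{ack,retry,data}  ok same labels
                case ack:
                  X ‖ X  ok
                case retry:
                  end ‖ end  ok
                case data:
                  end ‖ end  ok
        case ack:
          +{retry,stop} ‖ &{retry,stop}  ok same labels
            case retry:
              !Int ‖ ?Int  ok
                X ‖ X  ok
            case stop:
              !Unit ‖ ?Unit  ok
                X ‖ X  ok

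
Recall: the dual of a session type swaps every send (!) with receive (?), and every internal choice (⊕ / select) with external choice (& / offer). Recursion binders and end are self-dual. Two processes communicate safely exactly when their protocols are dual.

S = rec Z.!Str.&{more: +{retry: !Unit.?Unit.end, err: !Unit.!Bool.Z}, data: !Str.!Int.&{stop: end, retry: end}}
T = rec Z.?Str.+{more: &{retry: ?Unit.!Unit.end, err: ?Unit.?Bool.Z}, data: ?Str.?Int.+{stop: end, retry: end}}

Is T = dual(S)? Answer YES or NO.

YES

rec Z ‖ rec Z  match (μ self-dual)
  !Str ‖ ?Str  match
    &{more,data} ‖ +{more,data}  match same labels
      • more:
        +{retry,err} ‖ &{retry,err}  match same labels
          • retry:
            !Unit ‖ ?Unit  match
              ?Unit ‖ !Unit  match
                end ‖ end  match
          • err:
            !Unit ‖ ?Unit  match
              !Bool ‖ ?Bool  match
                Z ‖ Z  match
      • data:
        !Str ‖ ?Str  match
          !Int ‖ ?Int  match
            &{stop,retry} ‖ +{stop,retry}  match same labels
              • stop:
                end ‖ end  match
              • retry:
                end ‖ end  match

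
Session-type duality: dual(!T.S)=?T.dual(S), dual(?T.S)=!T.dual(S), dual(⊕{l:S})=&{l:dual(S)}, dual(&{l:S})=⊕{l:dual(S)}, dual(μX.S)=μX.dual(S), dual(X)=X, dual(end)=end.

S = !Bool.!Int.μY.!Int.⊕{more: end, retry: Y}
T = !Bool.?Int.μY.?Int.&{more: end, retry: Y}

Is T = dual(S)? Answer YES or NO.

!Bool ‖ !Bool  ✗ same direction on both sides — not dual

NO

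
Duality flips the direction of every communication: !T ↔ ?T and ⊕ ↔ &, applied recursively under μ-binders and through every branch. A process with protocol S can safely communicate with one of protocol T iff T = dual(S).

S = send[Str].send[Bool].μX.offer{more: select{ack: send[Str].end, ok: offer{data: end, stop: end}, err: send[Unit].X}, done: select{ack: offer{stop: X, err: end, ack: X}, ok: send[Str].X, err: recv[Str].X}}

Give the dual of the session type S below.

recv[Str].recv[Bool].μX.select{more: offer{ack: recv[Str].end, ok: select{data: end, stop: end}, err: recv[Unit].X}, done: offer{ack: select{stop: X, err: end, ack: X}, ok: recv[Str].X, err: send[Str].X}}

send[Str] → recv[Str]
  send[Bool] → recv[Bool]
    μX → μX  (binder kept)
      offer{more,done} → select{more,done}  (&→⊕)
        [more]
          select{ack,ok,err} → offer{ack,ok,err}  (⊕→&)
            [ack]
              send[Str] → recv[Str]
                dual(end) = end
            [ok]
              offer{data,stop} → select{data,stop}  (&→⊕)
                [data]
                  dual(end) = end
                [stop]
                  dual(end) = end
            [err]
              send[Unit] → recv[Unit]
                dual(X) = X
        [done]
          select{ack,ok,err} → offer{ack,ok,err}  (⊕→&)
            [ack]
              offer{stop,err,ack} → select{stop,err,ack}  (&→⊕)
                [stop]
                  dual(X) = X
                [err]
                  dual(end) = end
                [ack]
                  dual(X) = X
            [ok]
              send[Str] → recv[Str]
                dual(X) = X
            [err]
              recv[Str] → send[Str]
                dual(X) = X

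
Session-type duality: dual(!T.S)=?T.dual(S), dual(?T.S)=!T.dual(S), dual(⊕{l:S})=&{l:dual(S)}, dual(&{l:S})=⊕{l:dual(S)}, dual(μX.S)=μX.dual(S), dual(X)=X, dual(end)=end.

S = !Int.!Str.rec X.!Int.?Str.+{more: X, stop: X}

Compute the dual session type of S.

!Int = ?Int
  !Str = ?Str
    rec X = rec X  (rec unchanged)
      !Int = ?Int
        ?Str = !Str
          +{more,stop} = &{more,stop}  (⊕→&)
            case more:
              dual(X) = X
            case stop:
              dual(X) = X

?Int.?Str.rec X.?Int.!Str.&{more: X, stop: X}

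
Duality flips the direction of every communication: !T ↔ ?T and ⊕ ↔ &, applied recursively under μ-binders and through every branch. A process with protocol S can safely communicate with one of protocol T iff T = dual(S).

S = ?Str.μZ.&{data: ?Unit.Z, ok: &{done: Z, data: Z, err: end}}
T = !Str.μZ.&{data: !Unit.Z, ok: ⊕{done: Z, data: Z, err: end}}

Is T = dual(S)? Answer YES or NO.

?Str ‖ !Str  ok
  μZ ‖ μZ  ok (rec unchanged)
    &{data,ok} ‖ &{data,ok}  ✗ choice polarity not flipped — not dual

NO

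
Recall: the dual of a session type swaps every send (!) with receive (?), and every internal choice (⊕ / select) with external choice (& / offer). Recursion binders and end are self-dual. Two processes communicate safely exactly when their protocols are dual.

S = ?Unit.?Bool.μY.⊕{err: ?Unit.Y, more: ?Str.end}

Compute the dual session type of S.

?Unit → !Unit
  ?Bool → !Bool
    μY → μY  (binder kept)
      ⊕{err,more} → &{err,more}  (internal→external)
        case err:
          ?Unit → !Unit
            dual(Y) = Y
        case more:
          ?Str → !Str
            dual(end) = end

!Unit.!Bool.μY.&{err: !Unit.Y, more: !Str.end}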